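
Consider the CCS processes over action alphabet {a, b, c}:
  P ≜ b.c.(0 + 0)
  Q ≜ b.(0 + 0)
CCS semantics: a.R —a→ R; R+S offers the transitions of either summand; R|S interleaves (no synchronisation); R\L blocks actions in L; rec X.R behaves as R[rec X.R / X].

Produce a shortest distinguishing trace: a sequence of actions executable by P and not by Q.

bc

Reachable graph of P (3 states):
  u0 = b.c.(0 + 0) :: —b→ u1
  u1 = c.(0 + 0) :: —c→ u2
  u2 = 0 + 0 :: ∅
Reachable graph of Q (2 states):
  v0 = b.(0 + 0) :: —b→ v1
  v1 = 0 + 0 :: ∅
Executing bc from P (initial set {u0}):
  [1] b ⇒ {u1}
  [2] c ⇒ {u2}
  ✓ P
Executing bc from Q (initial set {v0}):
  [1] b ⇒ {v1}
  [2] c ⇒ ∅  — Q cannot continue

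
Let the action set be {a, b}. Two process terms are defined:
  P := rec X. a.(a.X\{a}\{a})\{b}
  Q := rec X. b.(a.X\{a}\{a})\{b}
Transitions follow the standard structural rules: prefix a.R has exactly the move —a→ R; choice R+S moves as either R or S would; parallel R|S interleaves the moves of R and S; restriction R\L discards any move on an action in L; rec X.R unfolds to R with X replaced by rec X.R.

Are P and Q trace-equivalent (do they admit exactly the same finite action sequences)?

Reachable graph of P (3 states):
  s0 = rec X. a.(a.X\{a}\{a})\{b} has moves --a--▸ s1
  s1 = (a.(rec X. a.(a.X\{a}\{a})\{b})\{a}\{a})\{b} has moves --a--▸ s2
  s2 = (rec X. a.(a.X\{a}\{a})\{b})\{a}\{a}\{b} has moves ·
Reachable graph of Q (3 states):
  t0 = rec X. b.(a.X\{a}\{a})\{b} has moves --b--▸ t1
  t1 = (a.(rec X. b.(a.X\{a}\{a})\{b})\{a}\{a})\{b} has moves --a--▸ t2
  t2 = (rec X. b.(a.X\{a}\{a})\{b})\{a}\{a}\{b} has moves ·
Run σ = ⟨a⟩ on P: start {s0}
  step 1 (a): {s1}
  — P admits the full trace.
Run σ = ⟨a⟩ on Q: start {t0}
  step 1 (a): no successor for Q

traces(P) ≠ traces(Q) — witness ⟨a⟩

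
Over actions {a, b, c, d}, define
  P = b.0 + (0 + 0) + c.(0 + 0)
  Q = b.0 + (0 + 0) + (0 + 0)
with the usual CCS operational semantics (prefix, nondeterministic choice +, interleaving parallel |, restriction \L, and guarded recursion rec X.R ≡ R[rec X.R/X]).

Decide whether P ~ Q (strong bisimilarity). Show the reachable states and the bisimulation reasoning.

LTS(P): 3 reachable states
  s0 = b.0 + (0 + 0) + c.(0 + 0) ⊢ ··b··> s1, ··c··> s2
  s1 = 0 ⊢ ∅
  s2 = 0 + 0 ⊢ ∅
LTS(Q): 2 reachable states
  t0 = b.0 + (0 + 0) + (0 + 0) ⊢ ··b··> t1
  t1 = 0 ⊢ ∅
Partition-refinement fixed point:
  B0 = {s0}
  B1 = {s1, s2, t1}
  B2 = {t0}
s0 ∈ B0, t0 ∈ B2 → different blocks

P ≁ Q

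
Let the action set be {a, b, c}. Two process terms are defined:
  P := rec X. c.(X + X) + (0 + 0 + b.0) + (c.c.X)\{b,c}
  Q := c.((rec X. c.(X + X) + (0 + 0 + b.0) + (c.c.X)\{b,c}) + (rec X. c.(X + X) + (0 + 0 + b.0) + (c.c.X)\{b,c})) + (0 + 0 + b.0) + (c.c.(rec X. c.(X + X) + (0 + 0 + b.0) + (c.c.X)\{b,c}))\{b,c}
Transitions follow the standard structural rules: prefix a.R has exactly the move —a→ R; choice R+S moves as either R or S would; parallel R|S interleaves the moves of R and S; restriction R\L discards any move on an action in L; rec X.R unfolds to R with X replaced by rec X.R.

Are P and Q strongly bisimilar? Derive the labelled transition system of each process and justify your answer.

bisimilar

P's transition system — 3 states:
  s0 = rec X. c.(X + X) + (0 + 0 + b.0) + (c.c.X)\{b,c} | ··b··> s1, ··c··> s2
  s1 = 0 | deadlocked
  s2 = (rec X. c.(X + X) + (0 + 0 + b.0) + (c.c.X)\{b,c}) + (rec X. c.(X + X) + (0 + 0 + b.0) + (c.c.X)\{b,c}) | ··b··> s1, ··c··> s2
Q's transition system — 3 states:
  t0 = c.((rec X. c.(X + X) + (0 + 0 + b.0) + (c.c.X)\{b,c}) + (rec X. c.(X + X) + (0 + 0 + b.0) + (c.c.X)\{b,c})) + (0 + 0 + b.0) + (c.c.(rec X. c.(X + X) + (0 + 0 + b.0) + (c.c.X)\{b,c}))\{b,c} | ··b··> t1, ··c··> t2
  t1 = 0 | deadlocked
  t2 = (rec X. c.(X + X) + (0 + 0 + b.0) + (c.c.X)\{b,c}) + (rec X. c.(X + X) + (0 + 0 + b.0) + (c.c.X)\{b,c}) | ··b··> t1, ··c··> t2
Coarsest stable partition (strong bisimilarity classes):
  B0 = {s0, s2, t0, t2}
  B1 = {s1, t1}
s0 ∈ B0, t0 ∈ B0 → same block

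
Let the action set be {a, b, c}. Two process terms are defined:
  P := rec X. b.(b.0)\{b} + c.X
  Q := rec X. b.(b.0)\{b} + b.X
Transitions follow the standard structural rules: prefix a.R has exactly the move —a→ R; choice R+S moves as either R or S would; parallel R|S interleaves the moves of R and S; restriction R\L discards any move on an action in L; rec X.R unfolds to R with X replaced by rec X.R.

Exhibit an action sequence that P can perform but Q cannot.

c

LTS(P): 2 reachable states
  u0 = rec X. b.(b.0)\{b} + c.X | -b-> u1, -c-> u0
  u1 = (b.0)\{b} | (no moves)
LTS(Q): 2 reachable states
  v0 = rec X. b.(b.0)\{b} + b.X | -b-> v0, -b-> v1
  v1 = (b.0)\{b} | (no moves)
Executing c from P (initial set {u0}):
  [1] c ⇒ {u0}
  P completes σ.
Executing c from Q (initial set {v0}):
  [1] c ⇒ no successor for Q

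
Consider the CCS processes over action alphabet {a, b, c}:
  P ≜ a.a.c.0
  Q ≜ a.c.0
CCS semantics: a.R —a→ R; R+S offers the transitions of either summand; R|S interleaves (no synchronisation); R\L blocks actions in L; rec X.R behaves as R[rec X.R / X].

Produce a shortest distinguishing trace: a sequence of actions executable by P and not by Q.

Reachable graph of P (4 states):
  p0 = a.a.c.0 → --a--▸ p1
  p1 = a.c.0 → --a--▸ p2
  p2 = c.0 → --c--▸ p3
  p3 = 0 → stopped
Reachable graph of Q (3 states):
  q0 = a.c.0 → --a--▸ q1
  q1 = c.0 → --c--▸ q2
  q2 = 0 → stopped
Trace ⟨aa⟩ through P, begin at {p0}:
  step 1 (a): {p1}
  step 2 (a): {p2}
  — P admits the full trace.
Trace ⟨aa⟩ through Q, begin at {q0}:
  step 1 (a): {q1}
  step 2 (a): ∅  — Q cannot continue

aa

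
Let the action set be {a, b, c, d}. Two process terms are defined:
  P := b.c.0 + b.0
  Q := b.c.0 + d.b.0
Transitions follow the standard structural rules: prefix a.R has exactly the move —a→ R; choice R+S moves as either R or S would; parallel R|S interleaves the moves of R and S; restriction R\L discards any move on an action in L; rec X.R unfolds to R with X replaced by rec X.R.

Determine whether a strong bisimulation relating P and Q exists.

not bisimilar

P's transition system — 3 states:
  p0 = b.c.0 + b.0 has moves —b→ p1, —b→ p2
  p1 = 0 has moves ·
  p2 = c.0 has moves —c→ p1
Q's transition system — 4 states:
  q0 = b.c.0 + d.b.0 has moves —b→ q1, —d→ q2
  q1 = c.0 has moves —c→ q3
  q2 = b.0 has moves —b→ q3
  q3 = 0 has moves ·
Partition-refinement fixed point:
  B0 = {p0}
  B1 = {p2, q1}
  B2 = {p1, q3}
  B3 = {q0}
  B4 = {q2}
p0 ∈ B0, q0 ∈ B3 → different blocks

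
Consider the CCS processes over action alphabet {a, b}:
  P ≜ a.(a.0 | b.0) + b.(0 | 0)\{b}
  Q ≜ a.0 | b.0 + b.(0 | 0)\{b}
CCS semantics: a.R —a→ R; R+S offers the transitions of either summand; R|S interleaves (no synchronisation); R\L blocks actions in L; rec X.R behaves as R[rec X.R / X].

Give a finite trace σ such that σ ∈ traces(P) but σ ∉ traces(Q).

aa

LTS(P): 6 reachable states
  u0 = a.(a.0 | b.0) + b.(0 | 0)\{b} :: ··a··> u1, ··b··> u2
  u1 = a.0 | b.0 :: ··a··> u3, ··b··> u4
  u2 = (0 | 0)\{b} :: (no moves)
  u3 = 0 | b.0 :: ··b··> u5
  u4 = a.0 | 0 :: ··a··> u5
  u5 = 0 | 0 :: (no moves)
LTS(Q): 5 reachable states
  v0 = a.0 | b.0 + b.(0 | 0)\{b} :: ··a··> v1, ··b··> v2, ··b··> v3
  v1 = 0 | b.0 :: ··b··> v4
  v2 = (0 | 0)\{b} :: (no moves)
  v3 = a.0 | 0 :: ··a··> v4
  v4 = 0 | 0 :: (no moves)
Executing aa from P (initial set {u0}):
  [1] a ⇒ {u1}
  [2] a ⇒ {u3}
  P completes σ.
Executing aa from Q (initial set {v0}):
  [1] a ⇒ {v1}
  [2] a ⇒ no successor for Q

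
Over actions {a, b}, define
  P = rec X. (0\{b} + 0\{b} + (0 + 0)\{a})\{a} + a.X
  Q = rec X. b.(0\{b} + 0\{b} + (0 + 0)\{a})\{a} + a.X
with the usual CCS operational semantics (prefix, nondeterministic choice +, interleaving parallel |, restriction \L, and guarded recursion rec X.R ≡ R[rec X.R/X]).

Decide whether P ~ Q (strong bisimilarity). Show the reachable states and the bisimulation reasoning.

NO

LTS(P): 1 reachable states
  s0 = rec X. (0\{b} + 0\{b} + (0 + 0)\{a})\{a} + a.X :: -a-> s0
LTS(Q): 2 reachable states
  t0 = rec X. b.(0\{b} + 0\{b} + (0 + 0)\{a})\{a} + a.X :: -a-> t0, -b-> t1
  t1 = (0\{b} + 0\{b} + (0 + 0)\{a})\{a} :: deadlocked
Coarsest stable partition (strong bisimilarity classes):
  B0 = {s0}
  B1 = {t0}
  B2 = {t1}
s0 ∈ B0, t0 ∈ B1 → different blocks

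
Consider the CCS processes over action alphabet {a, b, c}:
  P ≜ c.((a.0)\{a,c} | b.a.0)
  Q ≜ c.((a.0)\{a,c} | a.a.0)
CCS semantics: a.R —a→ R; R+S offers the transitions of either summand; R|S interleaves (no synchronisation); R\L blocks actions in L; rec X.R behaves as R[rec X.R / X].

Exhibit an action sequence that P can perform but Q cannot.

P's transition system — 4 states:
  m0 = c.((a.0)\{a,c} | b.a.0) | =c=> m1
  m1 = (a.0)\{a,c} | b.a.0 | =b=> m2
  m2 = (a.0)\{a,c} | a.0 | =a=> m3
  m3 = (a.0)\{a,c} | 0 | deadlocked
Q's transition system — 4 states:
  n0 = c.((a.0)\{a,c} | a.a.0) | =c=> n1
  n1 = (a.0)\{a,c} | a.a.0 | =a=> n2
  n2 = (a.0)\{a,c} | a.0 | =a=> n3
  n3 = (a.0)\{a,c} | 0 | deadlocked
Run σ = ⟨cb⟩ on P: start {m0}
  after c @ step 1: {m1}
  after b @ step 2: {m2}
  P completes σ.
Run σ = ⟨cb⟩ on Q: start {n0}
  after c @ step 1: {n1}
  after b @ step 2: ∅  — Q cannot continue

cb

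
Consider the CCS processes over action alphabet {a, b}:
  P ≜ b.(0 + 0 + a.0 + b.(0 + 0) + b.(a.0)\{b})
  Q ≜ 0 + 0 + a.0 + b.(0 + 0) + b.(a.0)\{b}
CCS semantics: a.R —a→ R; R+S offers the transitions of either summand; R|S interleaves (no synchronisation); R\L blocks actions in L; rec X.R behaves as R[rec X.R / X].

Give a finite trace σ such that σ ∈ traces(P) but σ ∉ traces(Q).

LTS(P): 6 reachable states
  p0 = b.(0 + 0 + a.0 + b.(0 + 0) + b.(a.0)\{b}) → —b→ p1
  p1 = 0 + 0 + a.0 + b.(0 + 0) + b.(a.0)\{b} → —a→ p2, —b→ p3, —b→ p4
  p2 = 0 → (no moves)
  p3 = (a.0)\{b} → —a→ p5
  p4 = 0 + 0 → (no moves)
  p5 = 0\{b} → (no moves)
LTS(Q): 5 reachable states
  q0 = 0 + 0 + a.0 + b.(0 + 0) + b.(a.0)\{b} → —a→ q1, —b→ q2, —b→ q3
  q1 = 0 → (no moves)
  q2 = (a.0)\{b} → —a→ q4
  q3 = 0 + 0 → (no moves)
  q4 = 0\{b} → (no moves)
Executing bb from P (initial set {p0}):
  [1] b ⇒ {p1}
  [2] b ⇒ {p3, p4}
  P completes σ.
Executing bb from Q (initial set {q0}):
  [1] b ⇒ {q2, q3}
  [2] b ⇒ no successor for Q

bb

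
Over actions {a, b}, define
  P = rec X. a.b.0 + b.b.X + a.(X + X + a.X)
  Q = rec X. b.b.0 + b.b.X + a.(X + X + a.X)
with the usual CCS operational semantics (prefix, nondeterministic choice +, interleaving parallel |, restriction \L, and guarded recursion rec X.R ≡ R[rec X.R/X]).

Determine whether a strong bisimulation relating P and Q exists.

P's transition system — 5 states:
  u0 = rec X. a.b.0 + b.b.X + a.(X + X + a.X) has moves =a=> u1, =a=> u2, =b=> u3
  u1 = (rec X. a.b.0 + b.b.X + a.(X + X + a.X)) + (rec X. a.b.0 + b.b.X + a.(X + X + a.X)) + a.(rec X. a.b.0 + b.b.X + a.(X + X + a.X)) has moves =a=> u0, =a=> u1, =a=> u2, =b=> u3
  u2 = b.0 has moves =b=> u4
  u3 = b.(rec X. a.b.0 + b.b.X + a.(X + X + a.X)) has moves =b=> u0
  u4 = 0 has moves stopped
Q's transition system — 5 states:
  v0 = rec X. b.b.0 + b.b.X + a.(X + X + a.X) has moves =a=> v1, =b=> v2, =b=> v3
  v1 = (rec X. b.b.0 + b.b.X + a.(X + X + a.X)) + (rec X. b.b.0 + b.b.X + a.(X + X + a.X)) + a.(rec X. b.b.0 + b.b.X + a.(X + X + a.X)) has moves =a=> v0, =a=> v1, =b=> v2, =b=> v3
  v2 = b.(rec X. b.b.0 + b.b.X + a.(X + X + a.X)) has moves =b=> v0
  v3 = b.0 has moves =b=> v4
  v4 = 0 has moves stopped
Coarsest stable partition (strong bisimilarity classes):
  B0 = {u0, u1}
  B1 = {u2, v3}
  B2 = {u4, v4}
  B3 = {u3}
  B4 = {v0, v1}
  B5 = {v2}
u0 ∈ B0, v0 ∈ B4 → different blocks

P ≁ Q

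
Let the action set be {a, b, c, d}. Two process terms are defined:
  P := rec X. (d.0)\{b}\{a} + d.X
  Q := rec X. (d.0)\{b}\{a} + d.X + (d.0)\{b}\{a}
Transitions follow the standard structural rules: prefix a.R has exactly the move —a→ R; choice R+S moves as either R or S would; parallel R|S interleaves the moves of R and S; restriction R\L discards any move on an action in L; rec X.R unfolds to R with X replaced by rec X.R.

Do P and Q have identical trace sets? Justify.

trace-equivalent

LTS(P): 2 reachable states
  p0 = rec X. (d.0)\{b}\{a} + d.X has moves ··d··> p0, ··d··> p1
  p1 = 0\{b}\{a} has moves (no moves)
LTS(Q): 2 reachable states
  q0 = rec X. (d.0)\{b}\{a} + d.X + (d.0)\{b}\{a} has moves ··d··> q0, ··d··> q1
  q1 = 0\{b}\{a} has moves (no moves)
Partition-refinement fixed point:
  B0 = {p0, q0}
  B1 = {p1, q1}
p0 ∈ B0, q0 ∈ B0 → same block
Bisimilar ⇒ trace-equivalent.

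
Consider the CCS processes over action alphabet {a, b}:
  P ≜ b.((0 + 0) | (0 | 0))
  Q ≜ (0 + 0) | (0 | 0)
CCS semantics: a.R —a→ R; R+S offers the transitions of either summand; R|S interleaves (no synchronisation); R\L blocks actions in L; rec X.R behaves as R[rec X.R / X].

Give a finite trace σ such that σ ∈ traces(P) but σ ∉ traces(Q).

P's transition system — 2 states:
  p0 = b.((0 + 0) | (0 | 0)) | ··b··> p1
  p1 = (0 + 0) | (0 | 0) | ∅
Q's transition system — 1 states:
  q0 = (0 + 0) | (0 | 0) | ∅
Run σ = ⟨b⟩ on P: start {p0}
  after b @ step 1: {p1}
  — P admits the full trace.
Run σ = ⟨b⟩ on Q: start {q0}
  after b @ step 1: no successor for Q

b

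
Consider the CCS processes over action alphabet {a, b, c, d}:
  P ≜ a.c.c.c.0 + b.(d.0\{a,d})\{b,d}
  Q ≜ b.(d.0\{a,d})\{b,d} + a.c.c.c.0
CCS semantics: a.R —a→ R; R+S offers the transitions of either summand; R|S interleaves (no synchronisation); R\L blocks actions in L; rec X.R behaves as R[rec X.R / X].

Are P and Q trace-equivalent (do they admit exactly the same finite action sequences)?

P's transition system — 6 states:
  m0 = a.c.c.c.0 + b.(d.0\{a,d})\{b,d} ⊢ ··a··> m1, ··b··> m2
  m1 = c.c.c.0 ⊢ ··c··> m3
  m2 = (d.0\{a,d})\{b,d} ⊢ (no moves)
  m3 = c.c.0 ⊢ ··c··> m4
  m4 = c.0 ⊢ ··c··> m5
  m5 = 0 ⊢ (no moves)
Q's transition system — 6 states:
  n0 = b.(d.0\{a,d})\{b,d} + a.c.c.c.0 ⊢ ··a··> n1, ··b··> n2
  n1 = c.c.c.0 ⊢ ··c··> n3
  n2 = (d.0\{a,d})\{b,d} ⊢ (no moves)
  n3 = c.c.0 ⊢ ··c··> n4
  n4 = c.0 ⊢ ··c··> n5
  n5 = 0 ⊢ (no moves)
Partition-refinement fixed point:
  B0 = {m0, n0}
  B1 = {m2, m5, n2, n5}
  B2 = {m1, n1}
  B3 = {m3, n3}
  B4 = {m4, n4}
m0 ∈ B0, n0 ∈ B0 → same block
Bisimilar ⇒ trace-equivalent.

traces(P) = traces(Q)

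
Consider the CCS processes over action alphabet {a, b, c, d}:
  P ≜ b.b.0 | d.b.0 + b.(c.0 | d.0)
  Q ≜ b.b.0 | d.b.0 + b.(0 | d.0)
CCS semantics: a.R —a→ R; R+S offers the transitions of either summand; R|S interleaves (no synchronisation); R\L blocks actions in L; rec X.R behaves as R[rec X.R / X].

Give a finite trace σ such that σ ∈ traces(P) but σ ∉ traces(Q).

LTS(P): 12 reachable states
  p0 = b.b.0 | d.b.0 + b.(c.0 | d.0) | -b-> p1, -b-> p2, -d-> p3
  p1 = b.0 | d.b.0 | -b-> p4, -d-> p5
  p2 = c.0 | d.0 | -c-> p6, -d-> p7
  p3 = b.b.0 | b.0 | -b-> p5, -b-> p8
  p4 = 0 | d.b.0 | -d-> p9
  p5 = b.0 | b.0 | -b-> p10, -b-> p9
  p6 = 0 | d.0 | -d-> p11
  p7 = c.0 | 0 | -c-> p11
  p8 = b.b.0 | 0 | -b-> p10
  p9 = 0 | b.0 | -b-> p11
  p10 = b.0 | 0 | -b-> p11
  p11 = 0 | 0 | (no moves)
LTS(Q): 10 reachable states
  q0 = b.b.0 | d.b.0 + b.(0 | d.0) | -b-> q1, -b-> q2, -d-> q3
  q1 = 0 | d.0 | -d-> q4
  q2 = b.0 | d.b.0 | -b-> q5, -d-> q6
  q3 = b.b.0 | b.0 | -b-> q6, -b-> q7
  q4 = 0 | 0 | (no moves)
  q5 = 0 | d.b.0 | -d-> q8
  q6 = b.0 | b.0 | -b-> q8, -b-> q9
  q7 = b.b.0 | 0 | -b-> q9
  q8 = 0 | b.0 | -b-> q4
  q9 = b.0 | 0 | -b-> q4
Run σ = ⟨bc⟩ on P: start {p0}
  step 1 (b): {p1, p2}
  step 2 (c): {p6}
  — P admits the full trace.
Run σ = ⟨bc⟩ on Q: start {q0}
  step 1 (b): {q1, q2}
  step 2 (c): ∅ (Q stuck)

bc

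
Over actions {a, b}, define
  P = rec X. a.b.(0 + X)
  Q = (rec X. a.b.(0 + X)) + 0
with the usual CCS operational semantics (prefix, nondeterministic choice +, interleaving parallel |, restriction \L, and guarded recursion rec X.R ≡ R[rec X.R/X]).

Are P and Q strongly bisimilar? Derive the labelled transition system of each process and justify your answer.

LTS(P): 3 reachable states
  u0 = rec X. a.b.(0 + X) has moves —a→ u1
  u1 = b.(0 + (rec X. a.b.(0 + X))) has moves —b→ u2
  u2 = 0 + (rec X. a.b.(0 + X)) has moves —a→ u1
LTS(Q): 3 reachable states
  v0 = (rec X. a.b.(0 + X)) + 0 has moves —a→ v1
  v1 = b.(0 + (rec X. a.b.(0 + X))) has moves —b→ v2
  v2 = 0 + (rec X. a.b.(0 + X)) has moves —a→ v1
Partition-refinement fixed point:
  B0 = {u0, u2, v0, v2}
  B1 = {u1, v1}
u0 ∈ B0, v0 ∈ B0 → same block

P ~ Q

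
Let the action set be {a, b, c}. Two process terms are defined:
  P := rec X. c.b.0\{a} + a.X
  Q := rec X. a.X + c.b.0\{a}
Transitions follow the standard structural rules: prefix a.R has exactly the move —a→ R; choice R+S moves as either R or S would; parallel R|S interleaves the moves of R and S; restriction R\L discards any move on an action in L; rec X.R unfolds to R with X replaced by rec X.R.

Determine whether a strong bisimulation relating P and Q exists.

Reachable graph of P (3 states):
  s0 = rec X. c.b.0\{a} + a.X has moves -a-> s0, -c-> s1
  s1 = b.0\{a} has moves -b-> s2
  s2 = 0\{a} has moves (no moves)
Reachable graph of Q (3 states):
  t0 = rec X. a.X + c.b.0\{a} has moves -a-> t0, -c-> t1
  t1 = b.0\{a} has moves -b-> t2
  t2 = 0\{a} has moves (no moves)
Coarsest stable partition (strong bisimilarity classes):
  B0 = {s0, t0}
  B1 = {s1, t1}
  B2 = {s2, t2}
s0 ∈ B0, t0 ∈ B0 → same block

P ~ Q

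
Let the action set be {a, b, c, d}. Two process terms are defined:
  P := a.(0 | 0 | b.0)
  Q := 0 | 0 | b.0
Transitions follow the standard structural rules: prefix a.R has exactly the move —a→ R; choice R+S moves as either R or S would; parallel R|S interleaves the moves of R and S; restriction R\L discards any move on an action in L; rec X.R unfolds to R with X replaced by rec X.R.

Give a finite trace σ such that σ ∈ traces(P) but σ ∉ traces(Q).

P's transition system — 3 states:
  p0 = a.(0 | 0 | b.0) has moves --a--▸ p1
  p1 = 0 | 0 | b.0 has moves --b--▸ p2
  p2 = 0 | 0 | 0 has moves ·
Q's transition system — 2 states:
  q0 = 0 | 0 | b.0 has moves --b--▸ q1
  q1 = 0 | 0 | 0 has moves ·
Trace ⟨a⟩ through P, begin at {p0}:
  after a @ step 1: {p1}
  P completes σ.
Trace ⟨a⟩ through Q, begin at {q0}:
  after a @ step 1: no successor for Q

a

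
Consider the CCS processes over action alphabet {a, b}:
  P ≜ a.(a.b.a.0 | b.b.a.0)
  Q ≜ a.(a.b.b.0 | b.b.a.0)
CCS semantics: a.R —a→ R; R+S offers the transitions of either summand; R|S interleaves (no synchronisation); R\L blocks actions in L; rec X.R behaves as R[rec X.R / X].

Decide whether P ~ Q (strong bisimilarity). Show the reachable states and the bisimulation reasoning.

not bisimilar

P's transition system — 17 states:
  p0 = a.(a.b.a.0 | b.b.a.0) → -a-> p1
  p1 = a.b.a.0 | b.b.a.0 → -a-> p2, -b-> p3
  p2 = b.a.0 | b.b.a.0 → -b-> p4, -b-> p5
  p3 = a.b.a.0 | b.a.0 → -a-> p5, -b-> p6
  p4 = a.0 | b.b.a.0 → -a-> p7, -b-> p8
  p5 = b.a.0 | b.a.0 → -b-> p8, -b-> p9
  p6 = a.b.a.0 | a.0 → -a-> p10, -a-> p9
  p7 = 0 | b.b.a.0 → -b-> p11
  p8 = a.0 | b.a.0 → -a-> p11, -b-> p12
  p9 = b.a.0 | a.0 → -a-> p13, -b-> p12
  p10 = a.b.a.0 | 0 → -a-> p13
  p11 = 0 | b.a.0 → -b-> p14
  p12 = a.0 | a.0 → -a-> p14, -a-> p15
  p13 = b.a.0 | 0 → -b-> p15
  p14 = 0 | a.0 → -a-> p16
  p15 = a.0 | 0 → -a-> p16
  p16 = 0 | 0 → ·
Q's transition system — 17 states:
  q0 = a.(a.b.b.0 | b.b.a.0) → -a-> q1
  q1 = a.b.b.0 | b.b.a.0 → -a-> q2, -b-> q3
  q2 = b.b.0 | b.b.a.0 → -b-> q4, -b-> q5
  q3 = a.b.b.0 | b.a.0 → -a-> q5, -b-> q6
  q4 = b.0 | b.b.a.0 → -b-> q7, -b-> q8
  q5 = b.b.0 | b.a.0 → -b-> q8, -b-> q9
  q6 = a.b.b.0 | a.0 → -a-> q10, -a-> q9
  q7 = 0 | b.b.a.0 → -b-> q11
  q8 = b.0 | b.a.0 → -b-> q11, -b-> q12
  q9 = b.b.0 | a.0 → -a-> q13, -b-> q12
  q10 = a.b.b.0 | 0 → -a-> q13
  q11 = 0 | b.a.0 → -b-> q14
  q12 = b.0 | a.0 → -a-> q15, -b-> q14
  q13 = b.b.0 | 0 → -b-> q15
  q14 = 0 | a.0 → -a-> q16
  q15 = b.0 | 0 → -b-> q16
  q16 = 0 | 0 → ·
Partition-refinement fixed point:
  B0 = {p0}
  B1 = {p1}
  B2 = {p3}
  B3 = {p6}
  B4 = {p8, p9}
  B5 = {p12}
  B6 = {p14, p15, q14}
  B7 = {p16, q16}
  B8 = {p11, p13, q11}
  B9 = {p10}
  B10 = {p5}
  B11 = {p2}
  B12 = {p4}
  B13 = {p7, q7}
  B14 = {q0}
  B15 = {q1}
  B16 = {q3}
  B17 = {q6}
  B18 = {q10}
  B19 = {q13}
  B20 = {q15}
  B21 = {q9}
  B22 = {q12}
  B23 = {q5}
  B24 = {q8}
  B25 = {q2}
  B26 = {q4}
p0 ∈ B0, q0 ∈ B14 → different blocks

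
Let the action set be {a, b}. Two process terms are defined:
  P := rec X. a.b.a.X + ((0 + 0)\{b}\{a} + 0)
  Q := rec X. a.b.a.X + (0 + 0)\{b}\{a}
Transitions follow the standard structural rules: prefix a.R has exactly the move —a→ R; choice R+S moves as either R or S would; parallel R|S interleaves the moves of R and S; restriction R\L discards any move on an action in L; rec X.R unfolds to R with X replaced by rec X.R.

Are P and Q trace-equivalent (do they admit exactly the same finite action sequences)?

Reachable graph of P (3 states):
  u0 = rec X. a.b.a.X + ((0 + 0)\{b}\{a} + 0) ⊢ —a→ u1
  u1 = b.a.(rec X. a.b.a.X + ((0 + 0)\{b}\{a} + 0)) ⊢ —b→ u2
  u2 = a.(rec X. a.b.a.X + ((0 + 0)\{b}\{a} + 0)) ⊢ —a→ u0
Reachable graph of Q (3 states):
  v0 = rec X. a.b.a.X + (0 + 0)\{b}\{a} ⊢ —a→ v1
  v1 = b.a.(rec X. a.b.a.X + (0 + 0)\{b}\{a}) ⊢ —b→ v2
  v2 = a.(rec X. a.b.a.X + (0 + 0)\{b}\{a}) ⊢ —a→ v0
Bisimilarity quotient blocks:
  B0 = {u0, v0}
  B1 = {u1, v1}
  B2 = {u2, v2}
u0 ∈ B0, v0 ∈ B0 → same block
Bisimilar ⇒ trace-equivalent.

traces(P) = traces(Q)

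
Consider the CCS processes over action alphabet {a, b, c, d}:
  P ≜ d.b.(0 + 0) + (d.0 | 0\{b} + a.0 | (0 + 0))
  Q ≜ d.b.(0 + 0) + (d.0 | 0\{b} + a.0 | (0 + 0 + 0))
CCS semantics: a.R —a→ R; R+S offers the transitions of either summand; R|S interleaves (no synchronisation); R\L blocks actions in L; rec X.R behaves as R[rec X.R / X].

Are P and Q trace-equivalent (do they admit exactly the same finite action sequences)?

LTS(P): 5 reachable states
  s0 = d.b.(0 + 0) + (d.0 | 0\{b} + a.0 | (0 + 0)) → --a--▸ s1, --d--▸ s2, --d--▸ s3
  s1 = 0 | (0 + 0) → ∅
  s2 = 0 | 0\{b} → ∅
  s3 = b.(0 + 0) → --b--▸ s4
  s4 = 0 + 0 → ∅
LTS(Q): 5 reachable states
  t0 = d.b.(0 + 0) + (d.0 | 0\{b} + a.0 | (0 + 0 + 0)) → --a--▸ t1, --d--▸ t2, --d--▸ t3
  t1 = 0 | (0 + 0 + 0) → ∅
  t2 = 0 | 0\{b} → ∅
  t3 = b.(0 + 0) → --b--▸ t4
  t4 = 0 + 0 → ∅
Partition-refinement fixed point:
  B0 = {s0, t0}
  B1 = {s1, s2, s4, t1, t2, t4}
  B2 = {s3, t3}
s0 ∈ B0, t0 ∈ B0 → same block
Bisimilar ⇒ trace-equivalent.

YES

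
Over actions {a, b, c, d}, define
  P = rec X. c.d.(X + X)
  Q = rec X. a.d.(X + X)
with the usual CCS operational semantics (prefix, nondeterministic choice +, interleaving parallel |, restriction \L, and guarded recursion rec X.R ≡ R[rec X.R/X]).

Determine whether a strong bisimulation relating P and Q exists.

not bisimilar

P's transition system — 3 states:
  s0 = rec X. c.d.(X + X) ⊢ -c-> s1
  s1 = d.((rec X. c.d.(X + X)) + (rec X. c.d.(X + X))) ⊢ -d-> s2
  s2 = (rec X. c.d.(X + X)) + (rec X. c.d.(X + X)) ⊢ -c-> s1
Q's transition system — 3 states:
  t0 = rec X. a.d.(X + X) ⊢ -a-> t1
  t1 = d.((rec X. a.d.(X + X)) + (rec X. a.d.(X + X))) ⊢ -d-> t2
  t2 = (rec X. a.d.(X + X)) + (rec X. a.d.(X + X)) ⊢ -a-> t1
Partition-refinement fixed point:
  B0 = {s0, s2}
  B1 = {s1}
  B2 = {t0, t2}
  B3 = {t1}
s0 ∈ B0, t0 ∈ B2 → different blocks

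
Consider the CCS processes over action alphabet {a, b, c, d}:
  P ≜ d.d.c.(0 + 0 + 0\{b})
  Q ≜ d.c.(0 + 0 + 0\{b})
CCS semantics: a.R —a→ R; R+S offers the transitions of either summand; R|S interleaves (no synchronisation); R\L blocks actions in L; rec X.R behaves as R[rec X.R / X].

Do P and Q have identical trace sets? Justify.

Reachable graph of P (4 states):
  m0 = d.d.c.(0 + 0 + 0\{b}) has moves ··d··> m1
  m1 = d.c.(0 + 0 + 0\{b}) has moves ··d··> m2
  m2 = c.(0 + 0 + 0\{b}) has moves ··c··> m3
  m3 = 0 + 0 + 0\{b} has moves deadlocked
Reachable graph of Q (3 states):
  n0 = d.c.(0 + 0 + 0\{b}) has moves ··d··> n1
  n1 = c.(0 + 0 + 0\{b}) has moves ··c··> n2
  n2 = 0 + 0 + 0\{b} has moves deadlocked
Trace ⟨dd⟩ through P, begin at {m0}:
  after d @ step 1: {m1}
  after d @ step 2: {m2}
  P completes σ.
Trace ⟨dd⟩ through Q, begin at {n0}:
  after d @ step 1: {n1}
  after d @ step 2: no successor for Q

traces(P) ≠ traces(Q) — witness ⟨dd⟩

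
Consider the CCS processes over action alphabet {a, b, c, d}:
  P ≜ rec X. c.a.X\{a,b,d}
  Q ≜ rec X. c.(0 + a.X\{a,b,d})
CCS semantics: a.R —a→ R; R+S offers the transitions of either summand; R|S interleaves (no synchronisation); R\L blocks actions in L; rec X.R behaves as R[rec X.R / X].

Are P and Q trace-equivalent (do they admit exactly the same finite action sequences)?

Reachable graph of P (4 states):
  m0 = rec X. c.a.X\{a,b,d} | ··c··> m1
  m1 = a.(rec X. c.a.X\{a,b,d})\{a,b,d} | ··a··> m2
  m2 = (rec X. c.a.X\{a,b,d})\{a,b,d} | ··c··> m3
  m3 = (a.(rec X. c.a.X\{a,b,d})\{a,b,d})\{a,b,d} | (no moves)
Reachable graph of Q (4 states):
  n0 = rec X. c.(0 + a.X\{a,b,d}) | ··c··> n1
  n1 = 0 + a.(rec X. c.(0 + a.X\{a,b,d}))\{a,b,d} | ··a··> n2
  n2 = (rec X. c.(0 + a.X\{a,b,d}))\{a,b,d} | ··c··> n3
  n3 = (0 + a.(rec X. c.(0 + a.X\{a,b,d}))\{a,b,d})\{a,b,d} | (no moves)
Coarsest stable partition (strong bisimilarity classes):
  B0 = {m0, n0}
  B1 = {m1, n1}
  B2 = {m2, n2}
  B3 = {m3, n3}
m0 ∈ B0, n0 ∈ B0 → same block
Bisimilar ⇒ trace-equivalent.

trace-equivalent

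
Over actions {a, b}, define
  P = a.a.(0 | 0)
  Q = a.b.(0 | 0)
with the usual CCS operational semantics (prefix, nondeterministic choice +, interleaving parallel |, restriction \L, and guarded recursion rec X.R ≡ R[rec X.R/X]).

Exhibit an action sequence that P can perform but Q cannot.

aa

P's transition system — 3 states:
  p0 = a.a.(0 | 0) ⊢ —a→ p1
  p1 = a.(0 | 0) ⊢ —a→ p2
  p2 = 0 | 0 ⊢ (no moves)
Q's transition system — 3 states:
  q0 = a.b.(0 | 0) ⊢ —a→ q1
  q1 = b.(0 | 0) ⊢ —b→ q2
  q2 = 0 | 0 ⊢ (no moves)
Trace ⟨aa⟩ through P, begin at {p0}:
  [1] a ⇒ {p1}
  [2] a ⇒ {p2}
  — P admits the full trace.
Trace ⟨aa⟩ through Q, begin at {q0}:
  [1] a ⇒ {q1}
  [2] a ⇒ no successor for Q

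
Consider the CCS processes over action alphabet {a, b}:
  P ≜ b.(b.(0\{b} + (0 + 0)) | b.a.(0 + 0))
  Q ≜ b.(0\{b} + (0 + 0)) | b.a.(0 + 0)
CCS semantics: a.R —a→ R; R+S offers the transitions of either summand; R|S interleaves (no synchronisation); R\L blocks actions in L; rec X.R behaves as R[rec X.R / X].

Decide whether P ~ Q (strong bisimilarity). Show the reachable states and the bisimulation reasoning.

P's transition system — 7 states:
  s0 = b.(b.(0\{b} + (0 + 0)) | b.a.(0 + 0)) → --b--▸ s1
  s1 = b.(0\{b} + (0 + 0)) | b.a.(0 + 0) → --b--▸ s2, --b--▸ s3
  s2 = (0\{b} + (0 + 0)) | b.a.(0 + 0) → --b--▸ s4
  s3 = b.(0\{b} + (0 + 0)) | a.(0 + 0) → --a--▸ s5, --b--▸ s4
  s4 = (0\{b} + (0 + 0)) | a.(0 + 0) → --a--▸ s6
  s5 = b.(0\{b} + (0 + 0)) | (0 + 0) → --b--▸ s6
  s6 = (0\{b} + (0 + 0)) | (0 + 0) → deadlocked
Q's transition system — 6 states:
  t0 = b.(0\{b} + (0 + 0)) | b.a.(0 + 0) → --b--▸ t1, --b--▸ t2
  t1 = (0\{b} + (0 + 0)) | b.a.(0 + 0) → --b--▸ t3
  t2 = b.(0\{b} + (0 + 0)) | a.(0 + 0) → --a--▸ t4, --b--▸ t3
  t3 = (0\{b} + (0 + 0)) | a.(0 + 0) → --a--▸ t5
  t4 = b.(0\{b} + (0 + 0)) | (0 + 0) → --b--▸ t5
  t5 = (0\{b} + (0 + 0)) | (0 + 0) → deadlocked
Partition-refinement fixed point:
  B0 = {s0}
  B1 = {s1, t0}
  B2 = {s3, t2}
  B3 = {s5, t4}
  B4 = {s6, t5}
  B5 = {s4, t3}
  B6 = {s2, t1}
s0 ∈ B0, t0 ∈ B1 → different blocks

NO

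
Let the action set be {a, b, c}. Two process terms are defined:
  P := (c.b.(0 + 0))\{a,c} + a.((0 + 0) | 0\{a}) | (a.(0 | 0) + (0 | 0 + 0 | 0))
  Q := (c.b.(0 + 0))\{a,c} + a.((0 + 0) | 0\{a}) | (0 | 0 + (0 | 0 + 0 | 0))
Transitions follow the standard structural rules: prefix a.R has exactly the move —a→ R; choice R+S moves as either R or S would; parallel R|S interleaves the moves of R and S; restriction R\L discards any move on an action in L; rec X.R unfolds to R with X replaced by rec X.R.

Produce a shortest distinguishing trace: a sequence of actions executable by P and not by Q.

aa

LTS(P): 4 reachable states
  m0 = (c.b.(0 + 0))\{a,c} + a.((0 + 0) | 0\{a}) | (a.(0 | 0) + (0 | 0 + 0 | 0)) has moves ··a··> m1, ··a··> m2
  m1 = (0 + 0) | 0\{a} | (a.(0 | 0) + (0 | 0 + 0 | 0)) has moves ··a··> m3
  m2 = a.((0 + 0) | 0\{a}) | (0 | 0) has moves ··a··> m3
  m3 = (0 + 0) | 0\{a} | (0 | 0) has moves ·
LTS(Q): 2 reachable states
  n0 = (c.b.(0 + 0))\{a,c} + a.((0 + 0) | 0\{a}) | (0 | 0 + (0 | 0 + 0 | 0)) has moves ··a··> n1
  n1 = (0 + 0) | 0\{a} | (0 | 0 + (0 | 0 + 0 | 0)) has moves ·
Run σ = ⟨aa⟩ on P: start {m0}
  step 1 (a): {m1, m2}
  step 2 (a): {m3}
  — P admits the full trace.
Run σ = ⟨aa⟩ on Q: start {n0}
  step 1 (a): {n1}
  step 2 (a): ∅ (Q stuck)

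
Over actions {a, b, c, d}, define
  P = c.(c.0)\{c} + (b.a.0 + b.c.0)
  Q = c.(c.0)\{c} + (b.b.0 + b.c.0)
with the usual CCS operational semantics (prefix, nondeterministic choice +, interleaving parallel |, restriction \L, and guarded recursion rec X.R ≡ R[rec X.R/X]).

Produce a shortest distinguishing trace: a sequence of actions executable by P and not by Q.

P's transition system — 5 states:
  p0 = c.(c.0)\{c} + (b.a.0 + b.c.0) → ··b··> p1, ··b··> p2, ··c··> p3
  p1 = a.0 → ··a··> p4
  p2 = c.0 → ··c··> p4
  p3 = (c.0)\{c} → ·
  p4 = 0 → ·
Q's transition system — 5 states:
  q0 = c.(c.0)\{c} + (b.b.0 + b.c.0) → ··b··> q1, ··b··> q2, ··c··> q3
  q1 = b.0 → ··b··> q4
  q2 = c.0 → ··c··> q4
  q3 = (c.0)\{c} → ·
  q4 = 0 → ·
Run σ = ⟨ba⟩ on P: start {p0}
  after b @ step 1: {p1, p2}
  after a @ step 2: {p4}
  — P admits the full trace.
Run σ = ⟨ba⟩ on Q: start {q0}
  after b @ step 1: {q1, q2}
  after a @ step 2: ∅  — Q cannot continue

ba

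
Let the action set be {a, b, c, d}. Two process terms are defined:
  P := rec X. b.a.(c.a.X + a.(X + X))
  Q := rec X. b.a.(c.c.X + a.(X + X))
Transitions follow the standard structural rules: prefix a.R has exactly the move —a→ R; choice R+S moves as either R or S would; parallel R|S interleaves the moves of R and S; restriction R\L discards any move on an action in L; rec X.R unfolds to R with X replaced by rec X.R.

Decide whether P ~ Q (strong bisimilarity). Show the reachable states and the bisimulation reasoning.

P's transition system — 5 states:
  u0 = rec X. b.a.(c.a.X + a.(X + X)) → ··b··> u1
  u1 = a.(c.a.(rec X. b.a.(c.a.X + a.(X + X))) + a.((rec X. b.a.(c.a.X + a.(X + X))) + (rec X. b.a.(c.a.X + a.(X + X))))) → ··a··> u2
  u2 = c.a.(rec X. b.a.(c.a.X + a.(X + X))) + a.((rec X. b.a.(c.a.X + a.(X + X))) + (rec X. b.a.(c.a.X + a.(X + X)))) → ··a··> u3, ··c··> u4
  u3 = (rec X. b.a.(c.a.X + a.(X + X))) + (rec X. b.a.(c.a.X + a.(X + X))) → ··b··> u1
  u4 = a.(rec X. b.a.(c.a.X + a.(X + X))) → ··a··> u0
Q's transition system — 5 states:
  v0 = rec X. b.a.(c.c.X + a.(X + X)) → ··b··> v1
  v1 = a.(c.c.(rec X. b.a.(c.c.X + a.(X + X))) + a.((rec X. b.a.(c.c.X + a.(X + X))) + (rec X. b.a.(c.c.X + a.(X + X))))) → ··a··> v2
  v2 = c.c.(rec X. b.a.(c.c.X + a.(X + X))) + a.((rec X. b.a.(c.c.X + a.(X + X))) + (rec X. b.a.(c.c.X + a.(X + X)))) → ··a··> v3, ··c··> v4
  v3 = (rec X. b.a.(c.c.X + a.(X + X))) + (rec X. b.a.(c.c.X + a.(X + X))) → ··b··> v1
  v4 = c.(rec X. b.a.(c.c.X + a.(X + X))) → ··c··> v0
Partition-refinement fixed point:
  B0 = {u0, u3}
  B1 = {u1}
  B2 = {u2}
  B3 = {u4}
  B4 = {v0, v3}
  B5 = {v1}
  B6 = {v2}
  B7 = {v4}
u0 ∈ B0, v0 ∈ B4 → different blocks

NO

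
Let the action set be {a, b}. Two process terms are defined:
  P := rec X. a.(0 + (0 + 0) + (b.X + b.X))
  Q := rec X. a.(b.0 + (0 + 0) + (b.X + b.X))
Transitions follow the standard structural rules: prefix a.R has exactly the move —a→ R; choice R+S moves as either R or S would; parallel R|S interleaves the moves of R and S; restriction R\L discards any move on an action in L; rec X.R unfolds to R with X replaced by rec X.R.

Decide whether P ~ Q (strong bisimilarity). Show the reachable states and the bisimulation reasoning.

not bisimilar

Reachable graph of P (2 states):
  m0 = rec X. a.(0 + (0 + 0) + (b.X + b.X)) | —a→ m1
  m1 = 0 + (0 + 0) + (b.(rec X. a.(0 + (0 + 0) + (b.X + b.X))) + b.(rec X. a.(0 + (0 + 0) + (b.X + b.X)))) | —b→ m0
Reachable graph of Q (3 states):
  n0 = rec X. a.(b.0 + (0 + 0) + (b.X + b.X)) | —a→ n1
  n1 = b.0 + (0 + 0) + (b.(rec X. a.(b.0 + (0 + 0) + (b.X + b.X))) + b.(rec X. a.(b.0 + (0 + 0) + (b.X + b.X)))) | —b→ n0, —b→ n2
  n2 = 0 | ∅
Partition-refinement fixed point:
  B0 = {m0}
  B1 = {m1}
  B2 = {n0}
  B3 = {n1}
  B4 = {n2}
m0 ∈ B0, n0 ∈ B2 → different blocks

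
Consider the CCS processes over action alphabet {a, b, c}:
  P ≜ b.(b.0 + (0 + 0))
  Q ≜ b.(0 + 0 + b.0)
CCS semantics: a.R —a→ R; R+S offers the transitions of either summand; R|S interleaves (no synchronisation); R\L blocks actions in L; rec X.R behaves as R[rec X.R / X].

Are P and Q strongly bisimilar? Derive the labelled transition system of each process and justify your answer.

P ~ Q

Reachable graph of P (3 states):
  u0 = b.(b.0 + (0 + 0)) has moves -b-> u1
  u1 = b.0 + (0 + 0) has moves -b-> u2
  u2 = 0 has moves deadlocked
Reachable graph of Q (3 states):
  v0 = b.(0 + 0 + b.0) has moves -b-> v1
  v1 = 0 + 0 + b.0 has moves -b-> v2
  v2 = 0 has moves deadlocked
Coarsest stable partition (strong bisimilarity classes):
  B0 = {u0, v0}
  B1 = {u1, v1}
  B2 = {u2, v2}
u0 ∈ B0, v0 ∈ B0 → same block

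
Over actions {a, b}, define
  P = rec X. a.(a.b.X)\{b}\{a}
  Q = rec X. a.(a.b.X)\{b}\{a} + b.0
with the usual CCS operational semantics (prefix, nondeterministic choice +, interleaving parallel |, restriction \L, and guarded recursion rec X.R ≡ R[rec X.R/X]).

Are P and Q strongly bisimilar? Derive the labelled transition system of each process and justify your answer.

LTS(P): 2 reachable states
  u0 = rec X. a.(a.b.X)\{b}\{a} ⊢ ··a··> u1
  u1 = (a.b.(rec X. a.(a.b.X)\{b}\{a}))\{b}\{a} ⊢ ·
LTS(Q): 3 reachable states
  v0 = rec X. a.(a.b.X)\{b}\{a} + b.0 ⊢ ··a··> v1, ··b··> v2
  v1 = (a.b.(rec X. a.(a.b.X)\{b}\{a} + b.0))\{b}\{a} ⊢ ·
  v2 = 0 ⊢ ·
Bisimilarity quotient blocks:
  B0 = {u0}
  B1 = {u1, v1, v2}
  B2 = {v0}
u0 ∈ B0, v0 ∈ B2 → different blocks

not bisimilar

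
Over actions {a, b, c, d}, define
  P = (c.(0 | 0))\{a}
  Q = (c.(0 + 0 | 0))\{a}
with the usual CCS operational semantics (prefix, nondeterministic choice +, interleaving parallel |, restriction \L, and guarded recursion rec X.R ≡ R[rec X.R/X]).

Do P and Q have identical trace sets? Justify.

P's transition system — 2 states:
  s0 = (c.(0 | 0))\{a} | =c=> s1
  s1 = (0 | 0)\{a} | ·
Q's transition system — 2 states:
  t0 = (c.(0 + 0 | 0))\{a} | =c=> t1
  t1 = (0 + 0 | 0)\{a} | ·
Coarsest stable partition (strong bisimilarity classes):
  B0 = {s0, t0}
  B1 = {s1, t1}
s0 ∈ B0, t0 ∈ B0 → same block
Bisimilar ⇒ trace-equivalent.

YES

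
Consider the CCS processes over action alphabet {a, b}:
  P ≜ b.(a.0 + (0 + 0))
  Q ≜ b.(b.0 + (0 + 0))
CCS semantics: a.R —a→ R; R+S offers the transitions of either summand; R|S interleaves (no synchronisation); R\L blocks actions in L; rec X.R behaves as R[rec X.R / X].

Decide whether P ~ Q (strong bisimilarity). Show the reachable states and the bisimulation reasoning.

NO

LTS(P): 3 reachable states
  u0 = b.(a.0 + (0 + 0)) | —b→ u1
  u1 = a.0 + (0 + 0) | —a→ u2
  u2 = 0 | ·
LTS(Q): 3 reachable states
  v0 = b.(b.0 + (0 + 0)) | —b→ v1
  v1 = b.0 + (0 + 0) | —b→ v2
  v2 = 0 | ·
Coarsest stable partition (strong bisimilarity classes):
  B0 = {u0}
  B1 = {u1}
  B2 = {u2, v2}
  B3 = {v0}
  B4 = {v1}
u0 ∈ B0, v0 ∈ B3 → different blocks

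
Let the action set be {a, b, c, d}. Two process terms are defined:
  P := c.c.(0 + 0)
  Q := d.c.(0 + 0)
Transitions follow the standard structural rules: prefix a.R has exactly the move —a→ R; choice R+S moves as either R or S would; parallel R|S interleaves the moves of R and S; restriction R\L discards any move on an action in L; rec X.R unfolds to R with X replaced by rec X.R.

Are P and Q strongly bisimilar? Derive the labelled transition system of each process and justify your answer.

P ≁ Q

LTS(P): 3 reachable states
  p0 = c.c.(0 + 0) | -c-> p1
  p1 = c.(0 + 0) | -c-> p2
  p2 = 0 + 0 | stopped
LTS(Q): 3 reachable states
  q0 = d.c.(0 + 0) | -d-> q1
  q1 = c.(0 + 0) | -c-> q2
  q2 = 0 + 0 | stopped
Bisimilarity quotient blocks:
  B0 = {p0}
  B1 = {p1, q1}
  B2 = {p2, q2}
  B3 = {q0}
p0 ∈ B0, q0 ∈ B3 → different blocks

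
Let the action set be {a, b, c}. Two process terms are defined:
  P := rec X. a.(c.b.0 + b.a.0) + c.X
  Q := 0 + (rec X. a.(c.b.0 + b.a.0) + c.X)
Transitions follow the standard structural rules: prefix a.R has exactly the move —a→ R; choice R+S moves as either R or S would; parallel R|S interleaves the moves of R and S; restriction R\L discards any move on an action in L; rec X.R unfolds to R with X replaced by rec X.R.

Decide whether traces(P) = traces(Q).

YES

P's transition system — 5 states:
  s0 = rec X. a.(c.b.0 + b.a.0) + c.X ⊢ —a→ s1, —c→ s0
  s1 = c.b.0 + b.a.0 ⊢ —b→ s2, —c→ s3
  s2 = a.0 ⊢ —a→ s4
  s3 = b.0 ⊢ —b→ s4
  s4 = 0 ⊢ ∅
Q's transition system — 6 states:
  t0 = 0 + (rec X. a.(c.b.0 + b.a.0) + c.X) ⊢ —a→ t1, —c→ t2
  t1 = c.b.0 + b.a.0 ⊢ —b→ t3, —c→ t4
  t2 = rec X. a.(c.b.0 + b.a.0) + c.X ⊢ —a→ t1, —c→ t2
  t3 = a.0 ⊢ —a→ t5
  t4 = b.0 ⊢ —b→ t5
  t5 = 0 ⊢ ∅
Coarsest stable partition (strong bisimilarity classes):
  B0 = {s0, t0, t2}
  B1 = {s1, t1}
  B2 = {s2, t3}
  B3 = {s4, t5}
  B4 = {s3, t4}
s0 ∈ B0, t0 ∈ B0 → same block
Bisimilar ⇒ trace-equivalent.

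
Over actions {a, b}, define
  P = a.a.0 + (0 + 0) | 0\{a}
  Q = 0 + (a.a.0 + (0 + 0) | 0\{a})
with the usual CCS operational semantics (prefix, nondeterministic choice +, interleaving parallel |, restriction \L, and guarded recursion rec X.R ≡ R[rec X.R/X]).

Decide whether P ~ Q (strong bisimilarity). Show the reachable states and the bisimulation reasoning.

bisimilar

LTS(P): 3 reachable states
  m0 = a.a.0 + (0 + 0) | 0\{a} → —a→ m1
  m1 = a.0 → —a→ m2
  m2 = 0 → ∅
LTS(Q): 3 reachable states
  n0 = 0 + (a.a.0 + (0 + 0) | 0\{a}) → —a→ n1
  n1 = a.0 → —a→ n2
  n2 = 0 → ∅
Coarsest stable partition (strong bisimilarity classes):
  B0 = {m0, n0}
  B1 = {m1, n1}
  B2 = {m2, n2}
m0 ∈ B0, n0 ∈ B0 → same block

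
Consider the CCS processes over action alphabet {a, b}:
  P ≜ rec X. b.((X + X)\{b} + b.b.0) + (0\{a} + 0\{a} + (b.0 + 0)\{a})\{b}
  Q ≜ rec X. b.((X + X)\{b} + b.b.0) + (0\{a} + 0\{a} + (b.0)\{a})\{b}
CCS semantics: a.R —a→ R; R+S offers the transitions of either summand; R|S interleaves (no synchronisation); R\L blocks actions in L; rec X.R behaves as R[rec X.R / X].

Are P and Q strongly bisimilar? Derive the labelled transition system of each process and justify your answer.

LTS(P): 4 reachable states
  m0 = rec X. b.((X + X)\{b} + b.b.0) + (0\{a} + 0\{a} + (b.0 + 0)\{a})\{b} ⊢ ··b··> m1
  m1 = ((rec X. b.((X + X)\{b} + b.b.0) + (0\{a} + 0\{a} + (b.0 + 0)\{a})\{b}) + (rec X. b.((X + X)\{b} + b.b.0) + (0\{a} + 0\{a} + (b.0 + 0)\{a})\{b}))\{b} + b.b.0 ⊢ ··b··> m2
  m2 = b.0 ⊢ ··b··> m3
  m3 = 0 ⊢ (no moves)
LTS(Q): 4 reachable states
  n0 = rec X. b.((X + X)\{b} + b.b.0) + (0\{a} + 0\{a} + (b.0)\{a})\{b} ⊢ ··b··> n1
  n1 = ((rec X. b.((X + X)\{b} + b.b.0) + (0\{a} + 0\{a} + (b.0)\{a})\{b}) + (rec X. b.((X + X)\{b} + b.b.0) + (0\{a} + 0\{a} + (b.0)\{a})\{b}))\{b} + b.b.0 ⊢ ··b··> n2
  n2 = b.0 ⊢ ··b··> n3
  n3 = 0 ⊢ (no moves)
Bisimilarity quotient blocks:
  B0 = {m0, n0}
  B1 = {m1, n1}
  B2 = {m2, n2}
  B3 = {m3, n3}
m0 ∈ B0, n0 ∈ B0 → same block

bisimilar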